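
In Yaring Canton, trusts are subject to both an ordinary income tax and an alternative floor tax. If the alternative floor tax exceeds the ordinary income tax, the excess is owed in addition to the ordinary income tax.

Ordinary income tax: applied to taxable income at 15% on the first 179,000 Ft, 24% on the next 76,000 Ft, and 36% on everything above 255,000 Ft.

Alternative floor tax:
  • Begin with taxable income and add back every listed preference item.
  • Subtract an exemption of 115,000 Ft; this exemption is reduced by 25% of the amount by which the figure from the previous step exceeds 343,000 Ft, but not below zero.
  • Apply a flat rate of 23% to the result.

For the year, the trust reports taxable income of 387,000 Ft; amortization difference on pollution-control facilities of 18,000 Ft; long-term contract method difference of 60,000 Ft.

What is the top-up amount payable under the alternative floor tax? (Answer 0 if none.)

Ordinary income tax:
  179,000 Ft × 15% = 26,850 Ft
  76,000 Ft × 24% = 18,240 Ft
  132,000 Ft × 36% = 47,520 Ft
  → 92,610 Ft

Alternative floor tax:
  Adjusted income: 387,000 Ft + 18,000 Ft + 60,000 Ft = 465,000 Ft
  Exemption: 115,000 Ft − 25% × (465,000 Ft − 343,000 Ft) = 115,000 Ft − 30,500 Ft = 84,500 Ft
  Base: 465,000 Ft − 84,500 Ft = 380,500 Ft
  380,500 Ft × 23% = 87,515 Ft

87,515 Ft ≤ 92,610 Ft, so no add-on is due.

0 Ft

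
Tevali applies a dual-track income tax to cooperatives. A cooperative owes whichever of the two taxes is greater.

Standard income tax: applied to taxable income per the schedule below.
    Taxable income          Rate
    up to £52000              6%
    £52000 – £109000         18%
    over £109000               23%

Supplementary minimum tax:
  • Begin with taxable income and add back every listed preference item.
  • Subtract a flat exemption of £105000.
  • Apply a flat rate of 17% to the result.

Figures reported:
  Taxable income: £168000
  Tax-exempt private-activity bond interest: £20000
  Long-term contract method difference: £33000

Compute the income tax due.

£26950

Standard income tax:
  £52000 × 6% = £3120
  £57000 × 18% = £10260
  £59000 × 23% = £13570
  → £26950

Supplementary minimum tax:
  Adjusted income: £168000 + £20000 + £33000 = £221000
  Less exemption £105000 → base £116000
  £116000 × 17% = £19720

£26950 > £19720, so the standard income tax governs.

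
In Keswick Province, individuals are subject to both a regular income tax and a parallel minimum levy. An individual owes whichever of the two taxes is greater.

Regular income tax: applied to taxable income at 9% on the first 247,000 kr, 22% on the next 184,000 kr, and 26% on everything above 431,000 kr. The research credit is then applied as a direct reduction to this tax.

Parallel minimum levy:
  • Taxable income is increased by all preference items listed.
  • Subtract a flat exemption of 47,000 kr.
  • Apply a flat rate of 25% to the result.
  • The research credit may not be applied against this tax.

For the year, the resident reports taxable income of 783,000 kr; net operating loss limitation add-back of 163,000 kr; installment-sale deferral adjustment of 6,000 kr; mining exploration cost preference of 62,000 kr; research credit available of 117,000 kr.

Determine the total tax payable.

241,750 kr

Parallel minimum levy:
  Adjusted income: 783,000 kr + 163,000 kr + 6,000 kr + 62,000 kr = 1,014,000 kr
  Less exemption 47,000 kr → base 967,000 kr
  967,000 kr × 25% = 241,750 kr

Regular income tax:
  247,000 kr × 9% = 22,230 kr
  184,000 kr × 22% = 40,480 kr
  352,000 kr × 26% = 91,520 kr
  → 154,230 kr
  Less research credit 117,000 kr → 37,230 kr

241,750 kr > 37,230 kr, so the parallel minimum levy is the binding amount.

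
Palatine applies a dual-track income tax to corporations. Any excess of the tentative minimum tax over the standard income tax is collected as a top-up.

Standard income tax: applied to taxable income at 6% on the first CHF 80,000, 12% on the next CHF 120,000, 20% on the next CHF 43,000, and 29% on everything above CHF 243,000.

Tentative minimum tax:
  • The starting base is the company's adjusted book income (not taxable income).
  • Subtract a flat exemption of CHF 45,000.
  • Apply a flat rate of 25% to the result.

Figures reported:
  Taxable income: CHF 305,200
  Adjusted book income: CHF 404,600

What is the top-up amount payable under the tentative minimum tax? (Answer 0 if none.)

CHF 44,062

Tentative minimum tax:
  Base (adjusted book income): CHF 404,600
  Less exemption CHF 45,000 → base CHF 359,600
  CHF 359,600 × 25% = CHF 89,900

Standard income tax:
  CHF 80,000 × 6% = CHF 4,800
  CHF 120,000 × 12% = CHF 14,400
  CHF 43,000 × 20% = CHF 8,600
  CHF 62,200 × 29% = CHF 18,038
  → CHF 45,838

Excess of tentative minimum tax over standard income tax: CHF 89,900 − CHF 45,838 = CHF 44,062.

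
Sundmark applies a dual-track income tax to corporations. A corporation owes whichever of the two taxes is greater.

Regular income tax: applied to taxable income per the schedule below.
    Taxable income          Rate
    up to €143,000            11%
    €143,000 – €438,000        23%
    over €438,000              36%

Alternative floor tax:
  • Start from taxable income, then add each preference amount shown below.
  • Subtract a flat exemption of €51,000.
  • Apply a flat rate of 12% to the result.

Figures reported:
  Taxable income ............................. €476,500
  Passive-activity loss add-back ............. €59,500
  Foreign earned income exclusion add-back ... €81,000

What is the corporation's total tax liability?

Regular income tax:
  €143,000 × 11% = €15,730
  €295,000 × 23% = €67,850
  €38,500 × 36% = €13,860
  → €97,440

Alternative floor tax:
  Adjusted income: €476,500 + €59,500 + €81,000 = €617,000
  Less exemption €51,000 → base €566,000
  €566,000 × 12% = €67,920

€97,440 > €67,920, so the regular income tax governs.

€97,440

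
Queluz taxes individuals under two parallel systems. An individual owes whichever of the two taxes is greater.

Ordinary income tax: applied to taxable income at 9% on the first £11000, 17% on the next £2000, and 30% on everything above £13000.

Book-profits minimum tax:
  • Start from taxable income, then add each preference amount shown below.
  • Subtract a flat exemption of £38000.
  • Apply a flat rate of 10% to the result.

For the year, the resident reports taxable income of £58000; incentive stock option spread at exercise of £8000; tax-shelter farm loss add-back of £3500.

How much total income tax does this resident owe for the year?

Book-profits minimum tax:
  Adjusted income: £58000 + £8000 + £3500 = £69500
  Less exemption £38000 → base £31500
  £31500 × 10% = £3150

Ordinary income tax:
  £11000 × 9% = £990
  £2000 × 17% = £340
  £45000 × 30% = £13500
  → £14830

£14830 > £3150, so the ordinary income tax governs.

£14830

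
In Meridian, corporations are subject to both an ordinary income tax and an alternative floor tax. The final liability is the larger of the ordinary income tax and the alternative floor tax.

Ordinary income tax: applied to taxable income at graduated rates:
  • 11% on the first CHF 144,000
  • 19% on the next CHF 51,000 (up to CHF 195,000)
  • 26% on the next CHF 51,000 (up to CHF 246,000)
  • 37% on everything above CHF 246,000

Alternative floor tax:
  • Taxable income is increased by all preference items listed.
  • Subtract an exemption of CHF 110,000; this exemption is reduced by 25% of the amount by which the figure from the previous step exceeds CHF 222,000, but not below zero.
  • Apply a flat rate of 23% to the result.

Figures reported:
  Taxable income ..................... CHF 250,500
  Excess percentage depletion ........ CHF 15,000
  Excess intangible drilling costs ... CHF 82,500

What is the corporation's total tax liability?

CHF 61,985

Ordinary income tax:
  CHF 144,000 × 11% = CHF 15,840
  CHF 51,000 × 19% = CHF 9,690
  CHF 51,000 × 26% = CHF 13,260
  CHF 4,500 × 37% = CHF 1,665
  → CHF 40,455

Alternative floor tax:
  Adjusted income: CHF 250,500 + CHF 15,000 + CHF 82,500 = CHF 348,000
  Exemption: CHF 110,000 − 25% × (CHF 348,000 − CHF 222,000) = CHF 110,000 − CHF 31,500 = CHF 78,500
  Base: CHF 348,000 − CHF 78,500 = CHF 269,500
  CHF 269,500 × 23% = CHF 61,985

CHF 61,985 > CHF 40,455, so the alternative floor tax is the binding amount.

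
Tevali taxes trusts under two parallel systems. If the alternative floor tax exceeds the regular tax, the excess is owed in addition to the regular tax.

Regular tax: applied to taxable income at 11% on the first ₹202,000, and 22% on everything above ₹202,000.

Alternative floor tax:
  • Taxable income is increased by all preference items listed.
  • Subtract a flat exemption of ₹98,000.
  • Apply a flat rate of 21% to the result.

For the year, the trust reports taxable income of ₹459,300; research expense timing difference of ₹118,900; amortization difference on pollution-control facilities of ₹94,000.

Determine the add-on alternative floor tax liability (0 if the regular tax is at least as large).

₹41,756

Regular tax:
  ₹202,000 × 11% = ₹22,220
  ₹257,300 × 22% = ₹56,606
  → ₹78,826

Alternative floor tax:
  Adjusted income: ₹459,300 + ₹118,900 + ₹94,000 = ₹672,200
  Less exemption ₹98,000 → base ₹574,200
  ₹574,200 × 21% = ₹120,582

Excess of alternative floor tax over regular tax: ₹120,582 − ₹78,826 = ₹41,756.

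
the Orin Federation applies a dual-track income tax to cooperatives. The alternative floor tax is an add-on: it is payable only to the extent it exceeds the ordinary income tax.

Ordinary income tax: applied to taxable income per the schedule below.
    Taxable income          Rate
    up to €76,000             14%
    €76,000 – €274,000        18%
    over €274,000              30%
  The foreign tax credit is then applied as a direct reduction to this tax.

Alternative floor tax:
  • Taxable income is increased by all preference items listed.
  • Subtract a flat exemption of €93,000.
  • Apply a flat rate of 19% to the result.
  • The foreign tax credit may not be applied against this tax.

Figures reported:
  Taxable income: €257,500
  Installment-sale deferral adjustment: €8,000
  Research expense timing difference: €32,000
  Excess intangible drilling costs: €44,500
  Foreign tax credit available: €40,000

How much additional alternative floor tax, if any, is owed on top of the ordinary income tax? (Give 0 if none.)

Ordinary income tax:
  €76,000 × 14% = €10,640
  €181,500 × 18% = €32,670
  → €43,310
  Less foreign tax credit €40,000 → €3,310

Alternative floor tax:
  Adjusted income: €257,500 + €8,000 + €32,000 + €44,500 = €342,000
  Less exemption €93,000 → base €249,000
  €249,000 × 19% = €47,310

Excess of alternative floor tax over ordinary income tax: €47,310 − €3,310 = €44,000.

€44,000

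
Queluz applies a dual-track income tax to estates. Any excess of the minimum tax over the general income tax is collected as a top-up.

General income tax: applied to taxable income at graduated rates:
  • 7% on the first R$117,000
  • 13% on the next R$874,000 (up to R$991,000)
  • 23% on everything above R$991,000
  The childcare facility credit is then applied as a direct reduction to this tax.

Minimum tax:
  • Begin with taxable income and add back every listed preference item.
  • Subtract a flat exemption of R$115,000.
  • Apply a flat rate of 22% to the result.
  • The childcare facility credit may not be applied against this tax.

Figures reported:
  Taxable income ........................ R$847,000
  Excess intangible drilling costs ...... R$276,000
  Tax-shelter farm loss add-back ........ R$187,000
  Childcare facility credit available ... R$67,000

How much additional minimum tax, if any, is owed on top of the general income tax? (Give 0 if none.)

R$226,810

Minimum tax:
  Adjusted income: R$847,000 + R$276,000 + R$187,000 = R$1,310,000
  Less exemption R$115,000 → base R$1,195,000
  R$1,195,000 × 22% = R$262,900

General income tax:
  R$117,000 × 7% = R$8,190
  R$730,000 × 13% = R$94,900
  → R$103,090
  Less childcare facility credit R$67,000 → R$36,090

Excess of minimum tax over general income tax: R$262,900 − R$36,090 = R$226,810.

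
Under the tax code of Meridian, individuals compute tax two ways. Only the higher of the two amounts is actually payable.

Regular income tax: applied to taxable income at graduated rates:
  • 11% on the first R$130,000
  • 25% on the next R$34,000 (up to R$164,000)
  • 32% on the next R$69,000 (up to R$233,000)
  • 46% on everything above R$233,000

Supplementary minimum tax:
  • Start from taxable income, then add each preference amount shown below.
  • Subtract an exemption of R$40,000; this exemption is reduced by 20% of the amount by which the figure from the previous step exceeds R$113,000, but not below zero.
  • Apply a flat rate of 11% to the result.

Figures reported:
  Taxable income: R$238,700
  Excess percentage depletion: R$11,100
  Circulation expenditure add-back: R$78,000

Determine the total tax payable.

R$47,502

Regular income tax:
  R$130,000 × 11% = R$14,300
  R$34,000 × 25% = R$8,500
  R$69,000 × 32% = R$22,080
  R$5,700 × 46% = R$2,622
  → R$47,502

Supplementary minimum tax:
  Adjusted income: R$238,700 + R$11,100 + R$78,000 = R$327,800
  Exemption: 20% × (R$327,800 − R$113,000) = R$42,960 ≥ R$40,000, so the exemption is fully phased out
  Base: R$327,800 − R$0 = R$327,800
  R$327,800 × 11% = R$36,058

R$47,502 > R$36,058, so the regular income tax governs.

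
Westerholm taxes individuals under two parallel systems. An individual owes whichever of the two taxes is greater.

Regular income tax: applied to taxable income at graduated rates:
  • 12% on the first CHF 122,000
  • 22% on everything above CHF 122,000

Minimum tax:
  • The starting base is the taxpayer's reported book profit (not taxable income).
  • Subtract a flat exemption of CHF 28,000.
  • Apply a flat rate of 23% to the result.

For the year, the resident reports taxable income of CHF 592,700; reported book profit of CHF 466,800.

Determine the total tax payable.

CHF 118,194

Minimum tax:
  Base (reported book profit): CHF 466,800
  Less exemption CHF 28,000 → base CHF 438,800
  CHF 438,800 × 23% = CHF 100,924

Regular income tax:
  CHF 122,000 × 12% = CHF 14,640
  CHF 470,700 × 22% = CHF 103,554
  → CHF 118,194

CHF 118,194 > CHF 100,924, so the regular income tax governs.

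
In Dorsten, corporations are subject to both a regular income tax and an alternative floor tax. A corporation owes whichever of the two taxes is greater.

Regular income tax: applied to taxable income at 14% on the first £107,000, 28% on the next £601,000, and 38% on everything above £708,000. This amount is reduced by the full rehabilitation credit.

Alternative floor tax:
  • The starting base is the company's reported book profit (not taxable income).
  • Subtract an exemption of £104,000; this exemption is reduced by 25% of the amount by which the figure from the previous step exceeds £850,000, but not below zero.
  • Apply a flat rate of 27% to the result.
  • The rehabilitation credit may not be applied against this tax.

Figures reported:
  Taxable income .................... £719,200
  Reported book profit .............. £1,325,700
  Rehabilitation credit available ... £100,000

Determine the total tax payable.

£357,939

Regular income tax:
  £107,000 × 14% = £14,980
  £601,000 × 28% = £168,280
  £11,200 × 38% = £4,256
  → £187,516
  Less rehabilitation credit £100,000 → £87,516

Alternative floor tax:
  Base (reported book profit): £1,325,700
  Exemption: 25% × (£1,325,700 − £850,000) = £118,925 ≥ £104,000, so the exemption is fully phased out
  Base: £1,325,700 − £0 = £1,325,700
  £1,325,700 × 27% = £357,939

£357,939 > £87,516, so the alternative floor tax is the binding amount.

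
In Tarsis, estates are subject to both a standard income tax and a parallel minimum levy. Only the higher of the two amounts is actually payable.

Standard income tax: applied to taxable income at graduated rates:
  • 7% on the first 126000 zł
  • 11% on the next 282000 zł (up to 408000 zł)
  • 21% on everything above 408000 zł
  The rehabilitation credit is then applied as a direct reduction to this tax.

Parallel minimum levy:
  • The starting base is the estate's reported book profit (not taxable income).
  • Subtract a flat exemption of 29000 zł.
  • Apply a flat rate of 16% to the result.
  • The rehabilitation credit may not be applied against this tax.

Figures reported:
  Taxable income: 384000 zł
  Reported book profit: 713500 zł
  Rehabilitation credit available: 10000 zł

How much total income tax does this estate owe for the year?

109520 zł

Standard income tax:
  126000 zł × 7% = 8820 zł
  258000 zł × 11% = 28380 zł
  → 37200 zł
  Less rehabilitation credit 10000 zł → 27200 zł

Parallel minimum levy:
  Base (reported book profit): 713500 zł
  Less exemption 29000 zł → base 684500 zł
  684500 zł × 16% = 109520 zł

109520 zł > 27200 zł, so the parallel minimum levy is the binding amount.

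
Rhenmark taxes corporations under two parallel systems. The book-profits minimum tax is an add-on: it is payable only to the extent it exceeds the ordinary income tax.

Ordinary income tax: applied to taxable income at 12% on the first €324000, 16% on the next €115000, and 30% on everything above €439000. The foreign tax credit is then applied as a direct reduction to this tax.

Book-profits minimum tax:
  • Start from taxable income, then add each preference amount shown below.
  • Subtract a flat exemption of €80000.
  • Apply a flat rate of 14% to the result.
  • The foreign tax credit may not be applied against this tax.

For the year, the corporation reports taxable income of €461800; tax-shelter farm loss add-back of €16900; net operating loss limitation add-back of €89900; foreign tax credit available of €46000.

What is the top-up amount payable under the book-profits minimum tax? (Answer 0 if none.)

€50284

Ordinary income tax:
  €324000 × 12% = €38880
  €115000 × 16% = €18400
  €22800 × 30% = €6840
  → €64120
  Less foreign tax credit €46000 → €18120

Book-profits minimum tax:
  Adjusted income: €461800 + €16900 + €89900 = €568600
  Less exemption €80000 → base €488600
  €488600 × 14% = €68404

Excess of book-profits minimum tax over ordinary income tax: €68404 − €18120 = €50284.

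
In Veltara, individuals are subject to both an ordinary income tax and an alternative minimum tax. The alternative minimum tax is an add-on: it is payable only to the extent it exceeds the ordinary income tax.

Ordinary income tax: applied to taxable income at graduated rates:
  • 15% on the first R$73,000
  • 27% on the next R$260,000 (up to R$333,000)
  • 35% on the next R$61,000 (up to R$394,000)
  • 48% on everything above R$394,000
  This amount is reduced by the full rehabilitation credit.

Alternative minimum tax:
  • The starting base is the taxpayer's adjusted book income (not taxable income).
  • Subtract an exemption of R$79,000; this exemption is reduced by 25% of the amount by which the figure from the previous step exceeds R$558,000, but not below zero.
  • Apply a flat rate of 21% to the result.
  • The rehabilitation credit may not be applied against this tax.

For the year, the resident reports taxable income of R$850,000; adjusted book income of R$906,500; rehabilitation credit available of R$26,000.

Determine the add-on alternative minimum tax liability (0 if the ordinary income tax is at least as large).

R$0

Alternative minimum tax:
  Base (adjusted book income): R$906,500
  Exemption: 25% × (R$906,500 − R$558,000) = R$87,125 ≥ R$79,000, so the exemption is fully phased out
  Base: R$906,500 − R$0 = R$906,500
  R$906,500 × 21% = R$190,365

Ordinary income tax:
  R$73,000 × 15% = R$10,950
  R$260,000 × 27% = R$70,200
  R$61,000 × 35% = R$21,350
  R$456,000 × 48% = R$218,880
  → R$321,380
  Less rehabilitation credit R$26,000 → R$295,380

R$190,365 ≤ R$295,380, so no add-on is due.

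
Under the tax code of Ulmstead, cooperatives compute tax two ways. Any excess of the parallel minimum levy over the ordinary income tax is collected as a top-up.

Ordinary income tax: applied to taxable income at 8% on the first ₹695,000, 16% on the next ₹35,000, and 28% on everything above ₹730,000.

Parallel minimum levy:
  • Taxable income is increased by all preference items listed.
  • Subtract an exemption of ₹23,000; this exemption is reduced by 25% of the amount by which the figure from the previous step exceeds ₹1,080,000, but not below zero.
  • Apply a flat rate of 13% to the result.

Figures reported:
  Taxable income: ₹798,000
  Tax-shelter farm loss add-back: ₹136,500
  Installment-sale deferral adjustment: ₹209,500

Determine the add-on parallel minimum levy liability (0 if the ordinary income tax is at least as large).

Parallel minimum levy:
  Adjusted income: ₹798,000 + ₹136,500 + ₹209,500 = ₹1,144,000
  Exemption: ₹23,000 − 25% × (₹1,144,000 − ₹1,080,000) = ₹23,000 − ₹16,000 = ₹7,000
  Base: ₹1,144,000 − ₹7,000 = ₹1,137,000
  ₹1,137,000 × 13% = ₹147,810

Ordinary income tax:
  ₹695,000 × 8% = ₹55,600
  ₹35,000 × 16% = ₹5,600
  ₹68,000 × 28% = ₹19,040
  → ₹80,240

Excess of parallel minimum levy over ordinary income tax: ₹147,810 − ₹80,240 = ₹67,570.

₹67,570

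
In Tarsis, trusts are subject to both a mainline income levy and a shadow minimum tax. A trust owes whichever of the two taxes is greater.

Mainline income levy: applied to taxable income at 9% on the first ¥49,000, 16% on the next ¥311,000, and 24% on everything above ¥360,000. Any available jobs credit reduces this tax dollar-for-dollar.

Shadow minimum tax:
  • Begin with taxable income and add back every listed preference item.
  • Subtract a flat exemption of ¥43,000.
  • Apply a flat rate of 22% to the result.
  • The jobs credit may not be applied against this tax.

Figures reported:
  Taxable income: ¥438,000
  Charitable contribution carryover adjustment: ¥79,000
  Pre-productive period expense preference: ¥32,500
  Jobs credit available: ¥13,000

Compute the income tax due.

Mainline income levy:
  ¥49,000 × 9% = ¥4,410
  ¥311,000 × 16% = ¥49,760
  ¥78,000 × 24% = ¥18,720
  → ¥72,890
  Less jobs credit ¥13,000 → ¥59,890

Shadow minimum tax:
  Adjusted income: ¥438,000 + ¥79,000 + ¥32,500 = ¥549,500
  Less exemption ¥43,000 → base ¥506,500
  ¥506,500 × 22% = ¥111,430

¥111,430 > ¥59,890, so the shadow minimum tax is the binding amount.

¥111,430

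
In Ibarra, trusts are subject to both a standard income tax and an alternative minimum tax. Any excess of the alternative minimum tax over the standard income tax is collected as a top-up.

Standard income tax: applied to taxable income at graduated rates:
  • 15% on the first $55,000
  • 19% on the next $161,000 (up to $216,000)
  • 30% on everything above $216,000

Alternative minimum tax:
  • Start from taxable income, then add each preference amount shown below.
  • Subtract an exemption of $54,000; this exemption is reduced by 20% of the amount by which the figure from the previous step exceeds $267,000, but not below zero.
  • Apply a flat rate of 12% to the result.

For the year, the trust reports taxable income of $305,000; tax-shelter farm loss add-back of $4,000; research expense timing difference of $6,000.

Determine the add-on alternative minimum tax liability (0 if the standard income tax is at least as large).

$0

Alternative minimum tax:
  Adjusted income: $305,000 + $4,000 + $6,000 = $315,000
  Exemption: $54,000 − 20% × ($315,000 − $267,000) = $54,000 − $9,600 = $44,400
  Base: $315,000 − $44,400 = $270,600
  $270,600 × 12% = $32,472

Standard income tax:
  $55,000 × 15% = $8,250
  $161,000 × 19% = $30,590
  $89,000 × 30% = $26,700
  → $65,540

$32,472 ≤ $65,540, so no add-on is due.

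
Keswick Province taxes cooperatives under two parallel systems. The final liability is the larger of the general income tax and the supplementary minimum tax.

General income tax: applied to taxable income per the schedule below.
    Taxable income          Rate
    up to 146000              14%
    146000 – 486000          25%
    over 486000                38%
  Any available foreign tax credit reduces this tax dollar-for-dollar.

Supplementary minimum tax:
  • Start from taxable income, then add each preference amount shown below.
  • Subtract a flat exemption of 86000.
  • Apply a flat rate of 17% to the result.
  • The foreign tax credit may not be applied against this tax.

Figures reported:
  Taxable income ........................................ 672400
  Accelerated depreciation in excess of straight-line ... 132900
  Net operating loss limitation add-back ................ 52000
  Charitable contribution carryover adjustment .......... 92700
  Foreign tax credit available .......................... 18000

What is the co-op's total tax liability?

158272

General income tax:
  146000 × 14% = 20440
  340000 × 25% = 85000
  186400 × 38% = 70832
  → 176272
  Less foreign tax credit 18000 → 158272

Supplementary minimum tax:
  Adjusted income: 672400 + 132900 + 52000 + 92700 = 950000
  Less exemption 86000 → base 864000
  864000 × 17% = 146880

158272 > 146880, so the general income tax governs.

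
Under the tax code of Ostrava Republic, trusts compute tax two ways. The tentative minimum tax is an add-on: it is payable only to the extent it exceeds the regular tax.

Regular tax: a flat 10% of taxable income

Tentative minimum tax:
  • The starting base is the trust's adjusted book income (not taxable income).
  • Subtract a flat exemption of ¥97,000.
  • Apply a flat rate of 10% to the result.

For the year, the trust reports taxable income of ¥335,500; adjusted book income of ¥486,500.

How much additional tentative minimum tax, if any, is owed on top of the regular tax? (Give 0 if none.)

¥5,400

Regular tax:
  ¥335,500 × 10% = ¥33,550

Tentative minimum tax:
  Base (adjusted book income): ¥486,500
  Less exemption ¥97,000 → base ¥389,500
  ¥389,500 × 10% = ¥38,950

Excess of tentative minimum tax over regular tax: ¥38,950 − ¥33,550 = ¥5,400.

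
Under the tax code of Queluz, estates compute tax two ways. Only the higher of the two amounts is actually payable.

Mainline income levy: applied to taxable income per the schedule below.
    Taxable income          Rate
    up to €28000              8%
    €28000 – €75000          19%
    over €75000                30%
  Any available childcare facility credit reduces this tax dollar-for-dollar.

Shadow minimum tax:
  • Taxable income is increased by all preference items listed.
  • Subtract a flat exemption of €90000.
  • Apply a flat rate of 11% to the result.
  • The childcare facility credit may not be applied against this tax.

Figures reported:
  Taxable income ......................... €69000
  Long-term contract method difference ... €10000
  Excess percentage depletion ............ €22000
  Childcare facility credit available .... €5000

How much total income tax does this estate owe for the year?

Shadow minimum tax:
  Adjusted income: €69000 + €10000 + €22000 = €101000
  Less exemption €90000 → base €11000
  €11000 × 11% = €1210

Mainline income levy:
  €28000 × 8% = €2240
  €41000 × 19% = €7790
  → €10030
  Less childcare facility credit €5000 → €5030

€5030 > €1210, so the mainline income levy governs.

€5030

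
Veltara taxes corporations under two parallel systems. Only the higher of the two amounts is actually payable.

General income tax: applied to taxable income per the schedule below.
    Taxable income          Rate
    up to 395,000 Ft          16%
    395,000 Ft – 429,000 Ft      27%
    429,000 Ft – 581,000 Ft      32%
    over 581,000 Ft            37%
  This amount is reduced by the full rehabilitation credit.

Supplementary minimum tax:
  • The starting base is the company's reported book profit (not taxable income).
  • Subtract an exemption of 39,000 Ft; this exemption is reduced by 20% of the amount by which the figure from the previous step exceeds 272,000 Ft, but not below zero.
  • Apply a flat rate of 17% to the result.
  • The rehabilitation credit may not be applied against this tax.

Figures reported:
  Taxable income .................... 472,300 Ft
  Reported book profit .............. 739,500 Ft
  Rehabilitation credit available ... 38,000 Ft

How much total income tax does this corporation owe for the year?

125,715 Ft

Supplementary minimum tax:
  Base (reported book profit): 739,500 Ft
  Exemption: 20% × (739,500 Ft − 272,000 Ft) = 93,500 Ft ≥ 39,000 Ft, so the exemption is fully phased out
  Base: 739,500 Ft − 0 Ft = 739,500 Ft
  739,500 Ft × 17% = 125,715 Ft

General income tax:
  395,000 Ft × 16% = 63,200 Ft
  34,000 Ft × 27% = 9,180 Ft
  43,300 Ft × 32% = 13,856 Ft
  → 86,236 Ft
  Less rehabilitation credit 38,000 Ft → 48,236 Ft

125,715 Ft > 48,236 Ft, so the supplementary minimum tax is the binding amount.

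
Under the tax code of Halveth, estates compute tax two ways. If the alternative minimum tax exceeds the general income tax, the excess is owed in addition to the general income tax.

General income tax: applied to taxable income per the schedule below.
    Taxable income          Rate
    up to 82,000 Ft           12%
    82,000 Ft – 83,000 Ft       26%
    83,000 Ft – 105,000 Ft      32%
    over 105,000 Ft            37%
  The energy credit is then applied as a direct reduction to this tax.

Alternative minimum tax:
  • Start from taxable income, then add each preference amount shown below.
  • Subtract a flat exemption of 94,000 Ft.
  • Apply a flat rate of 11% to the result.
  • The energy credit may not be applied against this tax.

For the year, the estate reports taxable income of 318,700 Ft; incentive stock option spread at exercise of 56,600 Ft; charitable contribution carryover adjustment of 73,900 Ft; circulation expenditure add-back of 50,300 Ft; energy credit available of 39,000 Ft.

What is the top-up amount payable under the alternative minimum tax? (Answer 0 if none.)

0 Ft

Alternative minimum tax:
  Adjusted income: 318,700 Ft + 56,600 Ft + 73,900 Ft + 50,300 Ft = 499,500 Ft
  Less exemption 94,000 Ft → base 405,500 Ft
  405,500 Ft × 11% = 44,605 Ft

General income tax:
  82,000 Ft × 12% = 9,840 Ft
  1,000 Ft × 26% = 260 Ft
  22,000 Ft × 32% = 7,040 Ft
  213,700 Ft × 37% = 79,069 Ft
  → 96,209 Ft
  Less energy credit 39,000 Ft → 57,209 Ft

44,605 Ft ≤ 57,209 Ft, so no add-on is due.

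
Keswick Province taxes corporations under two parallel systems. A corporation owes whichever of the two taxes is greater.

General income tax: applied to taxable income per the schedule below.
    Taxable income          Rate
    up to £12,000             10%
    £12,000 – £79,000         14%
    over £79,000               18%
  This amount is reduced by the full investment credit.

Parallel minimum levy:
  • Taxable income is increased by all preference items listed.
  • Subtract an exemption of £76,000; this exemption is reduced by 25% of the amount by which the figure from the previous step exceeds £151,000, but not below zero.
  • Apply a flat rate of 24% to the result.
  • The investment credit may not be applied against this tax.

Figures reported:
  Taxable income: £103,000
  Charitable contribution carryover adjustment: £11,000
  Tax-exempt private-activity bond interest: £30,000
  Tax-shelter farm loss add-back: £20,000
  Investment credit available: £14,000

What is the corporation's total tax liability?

General income tax:
  £12,000 × 10% = £1,200
  £67,000 × 14% = £9,380
  £24,000 × 18% = £4,320
  → £14,900
  Less investment credit £14,000 → £900

Parallel minimum levy:
  Adjusted income: £103,000 + £11,000 + £30,000 + £20,000 = £164,000
  Exemption: £76,000 − 25% × (£164,000 − £151,000) = £76,000 − £3,250 = £72,750
  Base: £164,000 − £72,750 = £91,250
  £91,250 × 24% = £21,900

£21,900 > £900, so the parallel minimum levy is the binding amount.

£21,900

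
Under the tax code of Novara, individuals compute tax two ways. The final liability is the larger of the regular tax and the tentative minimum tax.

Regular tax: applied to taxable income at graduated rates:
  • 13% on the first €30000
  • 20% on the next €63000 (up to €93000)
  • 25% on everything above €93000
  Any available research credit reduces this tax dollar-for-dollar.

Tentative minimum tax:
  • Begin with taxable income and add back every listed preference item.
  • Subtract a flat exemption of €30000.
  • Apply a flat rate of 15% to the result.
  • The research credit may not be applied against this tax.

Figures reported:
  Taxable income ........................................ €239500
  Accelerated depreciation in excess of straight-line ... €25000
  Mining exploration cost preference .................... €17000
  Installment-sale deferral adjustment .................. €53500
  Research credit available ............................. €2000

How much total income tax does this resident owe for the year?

Tentative minimum tax:
  Adjusted income: €239500 + €25000 + €17000 + €53500 = €335000
  Less exemption €30000 → base €305000
  €305000 × 15% = €45750

Regular tax:
  €30000 × 13% = €3900
  €63000 × 20% = €12600
  €146500 × 25% = €36625
  → €53125
  Less research credit €2000 → €51125

€51125 > €45750, so the regular tax governs.

€51125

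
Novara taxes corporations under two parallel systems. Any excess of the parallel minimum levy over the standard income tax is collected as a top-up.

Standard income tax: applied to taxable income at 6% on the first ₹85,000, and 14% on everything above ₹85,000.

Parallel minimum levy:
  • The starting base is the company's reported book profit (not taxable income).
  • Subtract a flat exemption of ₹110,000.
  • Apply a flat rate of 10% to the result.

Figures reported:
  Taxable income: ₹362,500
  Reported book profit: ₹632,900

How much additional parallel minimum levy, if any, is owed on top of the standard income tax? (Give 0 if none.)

Parallel minimum levy:
  Base (reported book profit): ₹632,900
  Less exemption ₹110,000 → base ₹522,900
  ₹522,900 × 10% = ₹52,290

Standard income tax:
  ₹85,000 × 6% = ₹5,100
  ₹277,500 × 14% = ₹38,850
  → ₹43,950

Excess of parallel minimum levy over standard income tax: ₹52,290 − ₹43,950 = ₹8,340.

₹8,340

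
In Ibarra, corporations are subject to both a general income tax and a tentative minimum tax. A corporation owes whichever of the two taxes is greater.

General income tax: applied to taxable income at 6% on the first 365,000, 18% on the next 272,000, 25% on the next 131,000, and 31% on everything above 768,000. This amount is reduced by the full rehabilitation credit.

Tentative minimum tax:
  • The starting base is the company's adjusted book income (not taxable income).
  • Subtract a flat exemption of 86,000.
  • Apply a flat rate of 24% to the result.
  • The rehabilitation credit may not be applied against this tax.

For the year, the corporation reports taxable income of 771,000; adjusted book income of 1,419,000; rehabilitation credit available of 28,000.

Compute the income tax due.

Tentative minimum tax:
  Base (adjusted book income): 1,419,000
  Less exemption 86,000 → base 1,333,000
  1,333,000 × 24% = 319,920

General income tax:
  365,000 × 6% = 21,900
  272,000 × 18% = 48,960
  131,000 × 25% = 32,750
  3,000 × 31% = 930
  → 104,540
  Less rehabilitation credit 28,000 → 76,540

319,920 > 76,540, so the tentative minimum tax is the binding amount.

319,920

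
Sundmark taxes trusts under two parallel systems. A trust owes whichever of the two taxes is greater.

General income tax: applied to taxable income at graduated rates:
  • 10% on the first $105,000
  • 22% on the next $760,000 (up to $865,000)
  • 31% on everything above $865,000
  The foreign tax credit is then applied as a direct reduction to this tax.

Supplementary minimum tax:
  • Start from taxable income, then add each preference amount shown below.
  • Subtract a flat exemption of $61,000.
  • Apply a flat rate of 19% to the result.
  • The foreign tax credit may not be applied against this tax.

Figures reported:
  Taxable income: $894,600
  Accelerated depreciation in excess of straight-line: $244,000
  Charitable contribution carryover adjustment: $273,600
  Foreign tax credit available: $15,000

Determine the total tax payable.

Supplementary minimum tax:
  Adjusted income: $894,600 + $244,000 + $273,600 = $1,412,200
  Less exemption $61,000 → base $1,351,200
  $1,351,200 × 19% = $256,728

General income tax:
  $105,000 × 10% = $10,500
  $760,000 × 22% = $167,200
  $29,600 × 31% = $9,176
  → $186,876
  Less foreign tax credit $15,000 → $171,876

$256,728 > $171,876, so the supplementary minimum tax is the binding amount.

$256,728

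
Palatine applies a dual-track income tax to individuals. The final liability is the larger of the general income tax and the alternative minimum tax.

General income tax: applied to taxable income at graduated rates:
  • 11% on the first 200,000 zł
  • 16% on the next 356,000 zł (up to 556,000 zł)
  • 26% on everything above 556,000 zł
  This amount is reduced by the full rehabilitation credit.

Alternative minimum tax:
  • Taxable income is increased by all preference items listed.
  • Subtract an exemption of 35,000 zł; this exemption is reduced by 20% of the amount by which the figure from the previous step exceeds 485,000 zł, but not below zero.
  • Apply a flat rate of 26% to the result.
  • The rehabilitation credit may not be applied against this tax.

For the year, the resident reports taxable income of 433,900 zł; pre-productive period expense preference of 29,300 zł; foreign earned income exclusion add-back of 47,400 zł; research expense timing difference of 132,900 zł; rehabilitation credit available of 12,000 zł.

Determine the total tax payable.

166,452 zł

General income tax:
  200,000 zł × 11% = 22,000 zł
  233,900 zł × 16% = 37,424 zł
  → 59,424 zł
  Less rehabilitation credit 12,000 zł → 47,424 zł

Alternative minimum tax:
  Adjusted income: 433,900 zł + 29,300 zł + 47,400 zł + 132,900 zł = 643,500 zł
  Exemption: 35,000 zł − 20% × (643,500 zł − 485,000 zł) = 35,000 zł − 31,700 zł = 3,300 zł
  Base: 643,500 zł − 3,300 zł = 640,200 zł
  640,200 zł × 26% = 166,452 zł

166,452 zł > 47,424 zł, so the alternative minimum tax is the binding amount.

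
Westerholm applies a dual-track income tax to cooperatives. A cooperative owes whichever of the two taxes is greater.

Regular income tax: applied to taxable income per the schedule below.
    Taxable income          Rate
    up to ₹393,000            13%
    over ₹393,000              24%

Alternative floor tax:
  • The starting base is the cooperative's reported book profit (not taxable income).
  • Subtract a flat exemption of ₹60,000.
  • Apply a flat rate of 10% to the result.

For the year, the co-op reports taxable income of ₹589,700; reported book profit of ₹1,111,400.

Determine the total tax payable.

Regular income tax:
  ₹393,000 × 13% = ₹51,090
  ₹196,700 × 24% = ₹47,208
  → ₹98,298

Alternative floor tax:
  Base (reported book profit): ₹1,111,400
  Less exemption ₹60,000 → base ₹1,051,400
  ₹1,051,400 × 10% = ₹105,140

₹105,140 > ₹98,298, so the alternative floor tax is the binding amount.

₹105,140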